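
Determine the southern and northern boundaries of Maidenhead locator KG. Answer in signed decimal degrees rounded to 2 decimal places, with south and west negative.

Field K=10, G=6: +10·20° lon, +6·10° lat → SW at lon 20°, lat -30°.
Cell spans 20° lon × 10° lat.
south -30.00, north -20.00.

-30.00, -20.00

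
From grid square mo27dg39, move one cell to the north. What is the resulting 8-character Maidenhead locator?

MO27dh30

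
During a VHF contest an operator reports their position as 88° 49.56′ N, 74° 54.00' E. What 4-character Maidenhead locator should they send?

MR78

Shift to the Maidenhead origin (180°W, 90°S): lon 254.90, lat 178.83.
Field (20°×10°, letters A–R): lon ⌊254.90/20⌋ = 12 → M; lat ⌊178.83/10⌋ = 17 → R.
Square (2°×1°, digits 0–9): lon ⌊14.90/2⌋ = 7; lat ⌊8.83/1⌋ = 8.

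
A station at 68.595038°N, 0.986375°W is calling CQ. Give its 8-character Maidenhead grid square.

IP98mo12

Offset from 180°W / 90°S: lon 179.01362°, lat 158.59504°.
Field: lon ⌊179.01362/20⌋ = 8 → I; lat ⌊158.59504/10⌋ = 15 → P.
Square: lon ⌊19.01362/2⌋ = 9; lat ⌊8.59504/1⌋ = 8.
Subsquare: lon ⌊1.01362/0.0833333⌋ = 12 → m; lat ⌊0.59504/0.0416667⌋ = 14 → o.
Extended square: lon ⌊0.01362/0.00833333⌋ = 1; lat ⌊0.01170/0.00416667⌋ = 2.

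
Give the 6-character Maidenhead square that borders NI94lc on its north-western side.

Longitude subsquare l = 11; −1 → 10 = k.
Latitude subsquare c = 2; +1 → 3 = d.

NI94kd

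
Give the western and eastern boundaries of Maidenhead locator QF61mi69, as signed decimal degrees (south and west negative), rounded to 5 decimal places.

Field Q=16, F=5: +16·20° lon, +5·10° lat → SW at lon 140°, lat -40°.
Square 6, 1: +6·2° lon, +1·1° lat → SW at lon 152°, lat -39°.
Subsquare m=12, i=8: +12·0.0833333° lon, +8·0.0416667° lat → SW at lon 153°, lat -38.6667°.
Extended square 6, 9: +6·0.00833333° lon, +9·0.00416667° lat → SW at lon 153.05°, lat -38.6292°.
Cell spans 0.00833333° lon × 0.00416667° lat.
west 153.05000, east 153.05833.

153.05000, 153.05833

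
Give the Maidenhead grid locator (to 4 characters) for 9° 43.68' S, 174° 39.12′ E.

RI70

Shift to the Maidenhead origin (180°W, 90°S): lon 354.65, lat 80.27.
Field: lon ⌊354.65/20⌋ = 17 → R; lat ⌊80.27/10⌋ = 8 → I.
Square: lon ⌊14.65/2⌋ = 7; lat ⌊0.27/1⌋ = 0.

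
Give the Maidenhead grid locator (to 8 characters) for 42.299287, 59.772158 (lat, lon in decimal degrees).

Add 180° to longitude and 90° to latitude: 239.77216, 132.29929.
Field: 239.77216/20 → 11 → L, 132.29929/10 → 13 → N; chars LN.
Square: 19.77216/2 → 9, 2.29929/1 → 2; chars 92.
Subsquare: 1.77216/0.0833333 → 21 → v, 0.29929/0.0416667 → 7 → h; chars vh.
Extended square: 0.02216/0.00833333 → 2, 0.00762/0.00416667 → 1; chars 21.

LN92vh21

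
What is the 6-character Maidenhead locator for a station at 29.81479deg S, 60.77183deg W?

FG90oe

Add 180° to longitude and 90° to latitude: 119.2282, 60.1852.
Field (20°×10°, letters A–R): 119.2282/20 → 5 → F, 60.1852/10 → 6 → G; chars FG.
Square (2°×1°, digits 0–9): 19.2282/2 → 9, 0.1852/1 → 0; chars 90.
Subsquare (5′×2.5′, letters a–x): 1.2282/0.0833333 → 14 → o, 0.1852/0.0416667 → 4 → e; chars oe.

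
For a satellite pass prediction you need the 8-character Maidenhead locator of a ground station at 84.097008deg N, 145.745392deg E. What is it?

Offset from 180°W / 90°S: lon 325.74539°, lat 174.09701°.
Field: 325.74539/20 → 16 → Q, 174.09701/10 → 17 → R; chars QR.
Square: 5.74539/2 → 2, 4.09701/1 → 4; chars 24.
Subsquare: 1.74539/0.0833333 → 20 → u, 0.09701/0.0416667 → 2 → c; chars uc.
Extended square: 0.07873/0.00833333 → 9, 0.01367/0.00416667 → 3; chars 93.

QR24uc93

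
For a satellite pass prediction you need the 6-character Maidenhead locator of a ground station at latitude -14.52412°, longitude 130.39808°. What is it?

PH55el

Shift to the Maidenhead origin (180°W, 90°S): lon 310.3981, lat 75.4759.
Field: 310.3981/20 → 15 → P, 75.4759/10 → 7 → H; chars PH.
Square: 10.3981/2 → 5, 5.4759/1 → 5; chars 55.
Subsquare: 0.3981/0.0833333 → 4 → e, 0.4759/0.0416667 → 11 → l; chars el.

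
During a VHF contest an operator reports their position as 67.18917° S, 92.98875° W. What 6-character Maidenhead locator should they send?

EC32mt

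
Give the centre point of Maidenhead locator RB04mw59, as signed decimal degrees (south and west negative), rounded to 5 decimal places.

-75.04375, 161.04583

Field R=17, B=1: +17·20° lon, +1·10° lat → SW at lon 160°, lat -80°.
Square 0, 4: +0·2° lon, +4·1° lat → SW at lon 160°, lat -76°.
Subsquare m=12, w=22: +12·0.0833333° lon, +22·0.0416667° lat → SW at lon 161°, lat -75.0833°.
Extended square 5, 9: +5·0.00833333° lon, +9·0.00416667° lat → SW at lon 161.042°, lat -75.0458°.
Cell spans 0.00833333° lon × 0.00416667° lat. Centre is SW corner plus half of each.
latitude -75.04375, longitude 161.04583.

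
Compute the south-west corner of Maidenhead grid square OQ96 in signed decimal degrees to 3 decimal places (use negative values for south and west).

76.000, 118.000

Field O=14, Q=16: +14·20° lon, +16·10° lat → SW at lon 100°, lat 70°.
Square 9, 6: +9·2° lon, +6·1° lat → SW at lon 118°, lat 76°.
latitude 76.000, longitude 118.000.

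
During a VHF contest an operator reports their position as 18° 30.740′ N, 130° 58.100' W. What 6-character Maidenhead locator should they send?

CK48mm

Shift to the Maidenhead origin (180°W, 90°S): lon 49.0317, lat 108.5123.
Field: 49.0317/20 → 2 → C, 108.5123/10 → 10 → K; chars CK.
Square: 9.0317/2 → 4, 8.5123/1 → 8; chars 48.
Subsquare: 1.0317/0.0833333 → 12 → m, 0.5123/0.0416667 → 12 → m; chars mm.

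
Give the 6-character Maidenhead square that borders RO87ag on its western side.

Longitude subsquare a = 0; −1 → -1, wraps to 23 = x, carry into square.
Longitude square 8; −1 → 7.
The latitude characters are unchanged.

RO77xg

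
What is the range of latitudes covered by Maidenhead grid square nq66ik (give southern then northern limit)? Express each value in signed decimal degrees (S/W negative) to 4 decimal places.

Field N=13, Q=16: +13·20° lon, +16·10° lat → SW at lon 80°, lat 70°.
Square 6, 6: +6·2° lon, +6·1° lat → SW at lon 92°, lat 76°.
Subsquare i=8, k=10: +8·0.0833333° lon, +10·0.0416667° lat → SW at lon 92.6667°, lat 76.4167°.
Cell spans 0.0833333° lon × 0.0416667° lat.
south 76.4167, north 76.4583.

76.4167, 76.4583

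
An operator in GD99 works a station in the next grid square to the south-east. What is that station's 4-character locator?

HD08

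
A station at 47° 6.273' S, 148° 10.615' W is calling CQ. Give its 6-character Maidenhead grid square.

BE52vv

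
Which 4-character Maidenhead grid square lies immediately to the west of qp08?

PP98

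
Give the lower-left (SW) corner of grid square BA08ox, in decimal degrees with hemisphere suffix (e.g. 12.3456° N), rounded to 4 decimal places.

81.0417° S, 158.8333° W

Field B=1, A=0: +1·20° lon, +0·10° lat → SW at lon -160°, lat -90°.
Square 0, 8: +0·2° lon, +8·1° lat → SW at lon -160°, lat -82°.
Subsquare o=14, x=23: +14·0.0833333° lon, +23·0.0416667° lat → SW at lon -158.833°, lat -81.0417°.
latitude 81.0417° S, longitude 158.8333° W.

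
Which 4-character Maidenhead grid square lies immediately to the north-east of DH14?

Longitude square 1; +1 → 2.
Latitude square 4; +1 → 5.

DH25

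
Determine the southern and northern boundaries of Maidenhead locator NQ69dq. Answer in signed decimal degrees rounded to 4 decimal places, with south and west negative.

Field N=13, Q=16: +13·20° lon, +16·10° lat → SW at lon 80°, lat 70°.
Square 6, 9: +6·2° lon, +9·1° lat → SW at lon 92°, lat 79°.
Subsquare d=3, q=16: +3·0.0833333° lon, +16·0.0416667° lat → SW at lon 92.25°, lat 79.6667°.
Cell spans 0.0833333° lon × 0.0416667° lat.
south 79.6667, north 79.7083.

79.6667, 79.7083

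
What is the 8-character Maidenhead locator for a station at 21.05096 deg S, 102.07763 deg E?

Shift to the Maidenhead origin (180°W, 90°S): lon 282.07763, lat 68.94904.
Field: 282.07763/20 → 14 → O, 68.94904/10 → 6 → G; chars OG.
Square: 2.07763/2 → 1, 8.94904/1 → 8; chars 18.
Subsquare: 0.07763/0.0833333 → 0 → a, 0.94904/0.0416667 → 22 → w; chars aw.
Extended square: 0.07763/0.00833333 → 9, 0.03237/0.00416667 → 7; chars 97.

OG18aw97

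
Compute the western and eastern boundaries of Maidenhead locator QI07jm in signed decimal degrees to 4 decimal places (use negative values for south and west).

Field Q=16, I=8: +16·20° lon, +8·10° lat → SW at lon 140°, lat -10°.
Square 0, 7: +0·2° lon, +7·1° lat → SW at lon 140°, lat -3°.
Subsquare j=9, m=12: +9·0.0833333° lon, +12·0.0416667° lat → SW at lon 140.75°, lat -2.5°.
Cell spans 0.0833333° lon × 0.0416667° lat.
west 140.7500, east 140.8333.

140.7500, 140.8333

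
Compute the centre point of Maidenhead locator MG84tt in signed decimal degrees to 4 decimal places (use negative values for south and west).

-25.1875, 77.6250

Field M=12, G=6: +12·20° lon, +6·10° lat → SW at lon 60°, lat -30°.
Square 8, 4: +8·2° lon, +4·1° lat → SW at lon 76°, lat -26°.
Subsquare t=19, t=19: +19·0.0833333° lon, +19·0.0416667° lat → SW at lon 77.5833°, lat -25.2083°.
Cell spans 0.0833333° lon × 0.0416667° lat. Centre is SW corner plus half of each.
latitude -25.1875, longitude 77.6250.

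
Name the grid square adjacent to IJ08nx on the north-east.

Longitude subsquare n = 13; +1 → 14 = o.
Latitude subsquare x = 23; +1 → 24, wraps to 0 = a, carry into square.
Latitude square 8; +1 → 9.

IJ09oa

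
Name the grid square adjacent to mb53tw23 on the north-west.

Longitude extended square 2; −1 → 1.
Latitude extended square 3; +1 → 4.

MB53tw14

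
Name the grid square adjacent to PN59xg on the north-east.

PN69ah

Longitude subsquare x = 23; +1 → 24, wraps to 0 = a, carry into square.
Longitude square 5; +1 → 6.
Latitude subsquare g = 6; +1 → 7 = h.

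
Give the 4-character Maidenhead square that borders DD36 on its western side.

Longitude square 3; −1 → 2.
The latitude characters are unchanged.

DD26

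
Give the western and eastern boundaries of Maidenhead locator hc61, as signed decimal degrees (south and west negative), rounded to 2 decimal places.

Field H=7, C=2: +7·20° lon, +2·10° lat → SW at lon -40°, lat -70°.
Square 6, 1: +6·2° lon, +1·1° lat → SW at lon -28°, lat -69°.
Cell spans 2° lon × 1° lat.
west -28.00, east -26.00.

-28.00, -26.00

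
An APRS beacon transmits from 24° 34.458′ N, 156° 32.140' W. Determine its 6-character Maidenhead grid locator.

BL14rn

Add 180° to longitude and 90° to latitude: 23.4643, 114.5743.
Field: 23.4643/20 → 1 → B, 114.5743/10 → 11 → L; chars BL.
Square: 3.4643/2 → 1, 4.5743/1 → 4; chars 14.
Subsquare: 1.4643/0.0833333 → 17 → r, 0.5743/0.0416667 → 13 → n; chars rn.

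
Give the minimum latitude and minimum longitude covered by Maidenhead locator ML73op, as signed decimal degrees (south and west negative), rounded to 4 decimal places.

Field M=12, L=11: +12·20° lon, +11·10° lat → SW at lon 60°, lat 20°.
Square 7, 3: +7·2° lon, +3·1° lat → SW at lon 74°, lat 23°.
Subsquare o=14, p=15: +14·0.0833333° lon, +15·0.0416667° lat → SW at lon 75.1667°, lat 23.625°.
latitude 23.6250, longitude 75.1667.

23.6250, 75.1667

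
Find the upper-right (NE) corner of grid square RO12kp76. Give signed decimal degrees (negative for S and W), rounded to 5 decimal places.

Field R=17, O=14: +17·20° lon, +14·10° lat → SW at lon 160°, lat 50°.
Square 1, 2: +1·2° lon, +2·1° lat → SW at lon 162°, lat 52°.
Subsquare k=10, p=15: +10·0.0833333° lon, +15·0.0416667° lat → SW at lon 162.833°, lat 52.625°.
Extended square 7, 6: +7·0.00833333° lon, +6·0.00416667° lat → SW at lon 162.892°, lat 52.65°.
Cell spans 0.00833333° lon × 0.00416667° lat. NE corner is SW corner plus one full cell.
latitude 52.65417, longitude 162.90000.

52.65417, 162.90000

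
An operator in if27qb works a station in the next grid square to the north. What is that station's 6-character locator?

Latitude subsquare b = 1; +1 → 2 = c.
The longitude characters are unchanged.

IF27qc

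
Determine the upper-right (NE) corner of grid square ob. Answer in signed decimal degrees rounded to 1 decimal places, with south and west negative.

Field O=14, B=1: +14·20° lon, +1·10° lat → SW at lon 100°, lat -80°.
Cell spans 20° lon × 10° lat. NE corner is SW corner plus one full cell.
latitude -70.0, longitude 120.0.

-70.0, 120.0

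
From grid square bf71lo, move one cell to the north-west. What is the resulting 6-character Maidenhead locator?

BF71kp

Longitude subsquare l = 11; −1 → 10 = k.
Latitude subsquare o = 14; +1 → 15 = p.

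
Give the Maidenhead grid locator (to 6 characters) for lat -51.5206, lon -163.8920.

Offset from 180°W / 90°S: lon 16.1080°, lat 38.4794°.
Field (20°×10°, letters A–R): 16.1080/20 → 0 → A, 38.4794/10 → 3 → D; chars AD.
Square (2°×1°, digits 0–9): 16.1080/2 → 8, 8.4794/1 → 8; chars 88.
Subsquare (5′×2.5′, letters a–x): 0.1080/0.0833333 → 1 → b, 0.4794/0.0416667 → 11 → l; chars bl.

AD88bl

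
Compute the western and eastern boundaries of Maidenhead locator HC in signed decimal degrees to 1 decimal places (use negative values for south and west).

-40.0, -20.0

Field H=7, C=2: +7·20° lon, +2·10° lat → SW at lon -40°, lat -70°.
Cell spans 20° lon × 10° lat.
west -40.0, east -20.0.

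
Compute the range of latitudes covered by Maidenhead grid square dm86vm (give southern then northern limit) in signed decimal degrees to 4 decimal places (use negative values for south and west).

Field D=3, M=12: +3·20° lon, +12·10° lat → SW at lon -120°, lat 30°.
Square 8, 6: +8·2° lon, +6·1° lat → SW at lon -104°, lat 36°.
Subsquare v=21, m=12: +21·0.0833333° lon, +12·0.0416667° lat → SW at lon -102.25°, lat 36.5°.
Cell spans 0.0833333° lon × 0.0416667° lat.
south 36.5000, north 36.5417.

36.5000, 36.5417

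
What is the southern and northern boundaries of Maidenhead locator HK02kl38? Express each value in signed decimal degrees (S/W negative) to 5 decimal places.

12.49167, 12.49583

Field H=7, K=10: +7·20° lon, +10·10° lat → SW at lon -40°, lat 10°.
Square 0, 2: +0·2° lon, +2·1° lat → SW at lon -40°, lat 12°.
Subsquare k=10, l=11: +10·0.0833333° lon, +11·0.0416667° lat → SW at lon -39.1667°, lat 12.4583°.
Extended square 3, 8: +3·0.00833333° lon, +8·0.00416667° lat → SW at lon -39.1417°, lat 12.4917°.
Cell spans 0.00833333° lon × 0.00416667° lat.
south 12.49167, north 12.49583.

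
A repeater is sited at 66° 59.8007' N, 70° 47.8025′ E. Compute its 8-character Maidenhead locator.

Shift to the Maidenhead origin (180°W, 90°S): lon 250.79671, lat 156.99668.
Field: lon ⌊250.79671/20⌋ = 12 → M; lat ⌊156.99668/10⌋ = 15 → P.
Square: lon ⌊10.79671/2⌋ = 5; lat ⌊6.99668/1⌋ = 6.
Subsquare: lon ⌊0.79671/0.0833333⌋ = 9 → j; lat ⌊0.99668/0.0416667⌋ = 23 → x.
Extended square: lon ⌊0.04671/0.00833333⌋ = 5; lat ⌊0.03835/0.00416667⌋ = 9.

MP56jx59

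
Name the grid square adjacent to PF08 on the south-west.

OF97

Longitude square 0; −1 → -1, wraps to 9, carry into field.
Longitude field P = 15; −1 → 14 = O.
Latitude square 8; −1 → 7.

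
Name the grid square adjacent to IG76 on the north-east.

IG87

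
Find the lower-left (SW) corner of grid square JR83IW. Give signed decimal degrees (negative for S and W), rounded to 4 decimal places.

83.9167, 16.6667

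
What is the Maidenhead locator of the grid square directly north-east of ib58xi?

IB68aj

Longitude subsquare x = 23; +1 → 24, wraps to 0 = a, carry into square.
Longitude square 5; +1 → 6.
Latitude subsquare i = 8; +1 → 9 = j.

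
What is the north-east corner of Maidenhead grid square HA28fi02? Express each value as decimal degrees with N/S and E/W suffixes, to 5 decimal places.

81.65417° S, 35.57500° W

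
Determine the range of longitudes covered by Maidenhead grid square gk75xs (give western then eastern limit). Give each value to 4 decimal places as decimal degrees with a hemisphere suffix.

44.0833° W, 44.0000° W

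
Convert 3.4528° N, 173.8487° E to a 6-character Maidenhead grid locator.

RJ63wk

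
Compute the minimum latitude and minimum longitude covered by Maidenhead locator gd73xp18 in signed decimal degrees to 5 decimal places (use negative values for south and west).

Field G=6, D=3: +6·20° lon, +3·10° lat → SW at lon -60°, lat -60°.
Square 7, 3: +7·2° lon, +3·1° lat → SW at lon -46°, lat -57°.
Subsquare x=23, p=15: +23·0.0833333° lon, +15·0.0416667° lat → SW at lon -44.0833°, lat -56.375°.
Extended square 1, 8: +1·0.00833333° lon, +8·0.00416667° lat → SW at lon -44.075°, lat -56.3417°.
latitude -56.34167, longitude -44.07500.

-56.34167, -44.07500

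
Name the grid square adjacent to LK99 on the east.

MK09

Longitude square 9; +1 → 10, wraps to 0, carry into field.
Longitude field L = 11; +1 → 12 = M.
The latitude characters are unchanged.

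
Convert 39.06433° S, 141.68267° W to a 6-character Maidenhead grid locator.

Add 180° to longitude and 90° to latitude: 38.3173, 50.9357.
Field: lon ⌊38.3173/20⌋ = 1 → B; lat ⌊50.9357/10⌋ = 5 → F.
Square: lon ⌊18.3173/2⌋ = 9; lat ⌊0.9357/1⌋ = 0.
Subsquare: lon ⌊0.3173/0.0833333⌋ = 3 → d; lat ⌊0.9357/0.0416667⌋ = 22 → w.

BF90dw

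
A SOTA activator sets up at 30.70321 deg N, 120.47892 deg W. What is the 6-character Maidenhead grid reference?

CM90sq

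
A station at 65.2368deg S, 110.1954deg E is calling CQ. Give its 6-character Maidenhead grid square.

OC54cs

Add 180° to longitude and 90° to latitude: 290.1954, 24.7632.
Field (20°×10°, letters A–R): lon ⌊290.1954/20⌋ = 14 → O; lat ⌊24.7632/10⌋ = 2 → C.
Square (2°×1°, digits 0–9): lon ⌊10.1954/2⌋ = 5; lat ⌊4.7632/1⌋ = 4.
Subsquare (5′×2.5′, letters a–x): lon ⌊0.1954/0.0833333⌋ = 2 → c; lat ⌊0.7632/0.0416667⌋ = 18 → s.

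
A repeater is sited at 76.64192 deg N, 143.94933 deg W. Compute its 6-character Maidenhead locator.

Shift to the Maidenhead origin (180°W, 90°S): lon 36.0507, lat 166.6419.
Field: lon ⌊36.0507/20⌋ = 1 → B; lat ⌊166.6419/10⌋ = 16 → Q.
Square: lon ⌊16.0507/2⌋ = 8; lat ⌊6.6419/1⌋ = 6.
Subsquare: lon ⌊0.0507/0.0833333⌋ = 0 → a; lat ⌊0.6419/0.0416667⌋ = 15 → p.

BQ86ap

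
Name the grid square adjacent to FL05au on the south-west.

Longitude subsquare a = 0; −1 → -1, wraps to 23 = x, carry into square.
Longitude square 0; −1 → -1, wraps to 9, carry into field.
Longitude field F = 5; −1 → 4 = E.
Latitude subsquare u = 20; −1 → 19 = t.

EL95xt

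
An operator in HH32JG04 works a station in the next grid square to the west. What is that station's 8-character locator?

HH32ig94

Longitude extended square 0; −1 → -1, wraps to 9, carry into subsquare.
Longitude subsquare j = 9; −1 → 8 = i.
The latitude characters are unchanged.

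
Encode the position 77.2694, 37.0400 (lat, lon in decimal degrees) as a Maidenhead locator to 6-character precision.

KQ87mg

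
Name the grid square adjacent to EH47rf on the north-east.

EH47sg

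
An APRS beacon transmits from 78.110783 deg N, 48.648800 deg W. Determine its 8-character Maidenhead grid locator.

GQ58qc26

Add 180° to longitude and 90° to latitude: 131.35120, 168.11078.
Field: lon ⌊131.35120/20⌋ = 6 → G; lat ⌊168.11078/10⌋ = 16 → Q.
Square: lon ⌊11.35120/2⌋ = 5; lat ⌊8.11078/1⌋ = 8.
Subsquare: lon ⌊1.35120/0.0833333⌋ = 16 → q; lat ⌊0.11078/0.0416667⌋ = 2 → c.
Extended square: lon ⌊0.01787/0.00833333⌋ = 2; lat ⌊0.02745/0.00416667⌋ = 6.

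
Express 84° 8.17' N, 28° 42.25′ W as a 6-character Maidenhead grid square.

HR54pd

Shift to the Maidenhead origin (180°W, 90°S): lon 151.2958, lat 174.1362.
Field: 151.2958/20 → 7 → H, 174.1362/10 → 17 → R; chars HR.
Square: 11.2958/2 → 5, 4.1362/1 → 4; chars 54.
Subsquare: 1.2958/0.0833333 → 15 → p, 0.1362/0.0416667 → 3 → d; chars pd.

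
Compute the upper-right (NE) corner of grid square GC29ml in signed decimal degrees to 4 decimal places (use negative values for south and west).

-60.5000, -54.9167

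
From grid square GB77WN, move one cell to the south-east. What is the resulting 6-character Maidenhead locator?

Longitude subsquare w = 22; +1 → 23 = x.
Latitude subsquare n = 13; −1 → 12 = m.

GB77xm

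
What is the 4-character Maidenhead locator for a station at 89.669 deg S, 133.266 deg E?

Shift to the Maidenhead origin (180°W, 90°S): lon 313.27, lat 0.33.
Field (20°×10°, letters A–R): 313.27/20 → 15 → P, 0.33/10 → 0 → A; chars PA.
Square (2°×1°, digits 0–9): 13.27/2 → 6, 0.33/1 → 0; chars 60.

PA60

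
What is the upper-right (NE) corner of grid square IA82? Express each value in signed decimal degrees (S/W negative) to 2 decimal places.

Field I=8, A=0: +8·20° lon, +0·10° lat → SW at lon -20°, lat -90°.
Square 8, 2: +8·2° lon, +2·1° lat → SW at lon -4°, lat -88°.
Cell spans 2° lon × 1° lat. NE corner is SW corner plus one full cell.
latitude -87.00, longitude -2.00.

-87.00, -2.00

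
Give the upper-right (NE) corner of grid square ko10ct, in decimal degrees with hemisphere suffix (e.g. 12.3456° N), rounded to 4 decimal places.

50.8333° N, 22.2500° E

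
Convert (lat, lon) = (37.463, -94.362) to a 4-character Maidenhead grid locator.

EM27

Offset from 180°W / 90°S: lon 85.64°, lat 127.46°.
Field: lon ⌊85.64/20⌋ = 4 → E; lat ⌊127.46/10⌋ = 12 → M.
Square: lon ⌊5.64/2⌋ = 2; lat ⌊7.46/1⌋ = 7.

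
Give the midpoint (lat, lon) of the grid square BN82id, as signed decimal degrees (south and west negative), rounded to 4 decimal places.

42.1458, -143.2917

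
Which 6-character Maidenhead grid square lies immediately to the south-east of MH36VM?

MH36wl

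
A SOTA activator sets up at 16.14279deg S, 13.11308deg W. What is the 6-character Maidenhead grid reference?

Add 180° to longitude and 90° to latitude: 166.8869, 73.8572.
Field: 166.8869/20 → 8 → I, 73.8572/10 → 7 → H; chars IH.
Square: 6.8869/2 → 3, 3.8572/1 → 3; chars 33.
Subsquare: 0.8869/0.0833333 → 10 → k, 0.8572/0.0416667 → 20 → u; chars ku.

IH33ku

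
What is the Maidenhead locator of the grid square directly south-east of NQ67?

Longitude square 6; +1 → 7.
Latitude square 7; −1 → 6.

NQ76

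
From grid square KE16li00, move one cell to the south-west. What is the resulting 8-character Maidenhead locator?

KE16kh99

Longitude extended square 0; −1 → -1, wraps to 9, carry into subsquare.
Longitude subsquare l = 11; −1 → 10 = k.
Latitude extended square 0; −1 → -1, wraps to 9, carry into subsquare.
Latitude subsquare i = 8; −1 → 7 = h.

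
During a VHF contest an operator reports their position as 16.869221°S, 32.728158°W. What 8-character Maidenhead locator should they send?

HH33pd21

Shift to the Maidenhead origin (180°W, 90°S): lon 147.27184, lat 73.13078.
Field (20°×10°, letters A–R): 147.27184/20 → 7 → H, 73.13078/10 → 7 → H; chars HH.
Square (2°×1°, digits 0–9): 7.27184/2 → 3, 3.13078/1 → 3; chars 33.
Subsquare (5′×2.5′, letters a–x): 1.27184/0.0833333 → 15 → p, 0.13078/0.0416667 → 3 → d; chars pd.
Extended square (30″×15″, digits 0–9): 0.02184/0.00833333 → 2, 0.00578/0.00416667 → 1; chars 21.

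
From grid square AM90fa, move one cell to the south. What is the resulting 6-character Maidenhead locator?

AL99fx

Latitude subsquare a = 0; −1 → -1, wraps to 23 = x, carry into square.
Latitude square 0; −1 → -1, wraps to 9, carry into field.
Latitude field M = 12; −1 → 11 = L.
The longitude characters are unchanged.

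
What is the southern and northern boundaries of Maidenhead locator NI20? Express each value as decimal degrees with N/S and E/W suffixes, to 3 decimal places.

10.000° S, 9.000° S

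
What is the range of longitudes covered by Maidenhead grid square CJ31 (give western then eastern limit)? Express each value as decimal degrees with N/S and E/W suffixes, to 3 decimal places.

Field C=2, J=9: +2·20° lon, +9·10° lat → SW at lon -140°, lat 0°.
Square 3, 1: +3·2° lon, +1·1° lat → SW at lon -134°, lat 1°.
Cell spans 2° lon × 1° lat.
west 134.000° W, east 132.000° W.

134.000° W, 132.000° W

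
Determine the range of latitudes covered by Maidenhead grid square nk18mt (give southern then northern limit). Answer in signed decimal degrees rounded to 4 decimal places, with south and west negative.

18.7917, 18.8333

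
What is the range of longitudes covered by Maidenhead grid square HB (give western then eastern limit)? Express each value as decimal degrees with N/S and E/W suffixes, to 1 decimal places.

Field H=7, B=1: +7·20° lon, +1·10° lat → SW at lon -40°, lat -80°.
Cell spans 20° lon × 10° lat.
west 40.0° W, east 20.0° W.

40.0° W, 20.0° W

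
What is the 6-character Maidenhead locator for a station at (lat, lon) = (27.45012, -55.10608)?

GL27kk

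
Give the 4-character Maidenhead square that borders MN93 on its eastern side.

NN03

Longitude square 9; +1 → 10, wraps to 0, carry into field.
Longitude field M = 12; +1 → 13 = N.
The latitude characters are unchanged.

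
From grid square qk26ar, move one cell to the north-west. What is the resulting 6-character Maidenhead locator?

Longitude subsquare a = 0; −1 → -1, wraps to 23 = x, carry into square.
Longitude square 2; −1 → 1.
Latitude subsquare r = 17; +1 → 18 = s.

QK16xs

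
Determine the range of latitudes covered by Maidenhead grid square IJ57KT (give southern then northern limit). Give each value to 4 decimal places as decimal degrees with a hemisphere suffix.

7.7917° N, 7.8333° N

Field I=8, J=9: +8·20° lon, +9·10° lat → SW at lon -20°, lat 0°.
Square 5, 7: +5·2° lon, +7·1° lat → SW at lon -10°, lat 7°.
Subsquare k=10, t=19: +10·0.0833333° lon, +19·0.0416667° lat → SW at lon -9.16667°, lat 7.79167°.
Cell spans 0.0833333° lon × 0.0416667° lat.
south 7.7917° N, north 7.8333° N.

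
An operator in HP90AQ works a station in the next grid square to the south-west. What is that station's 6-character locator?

Longitude subsquare a = 0; −1 → -1, wraps to 23 = x, carry into square.
Longitude square 9; −1 → 8.
Latitude subsquare q = 16; −1 → 15 = p.

HP80xp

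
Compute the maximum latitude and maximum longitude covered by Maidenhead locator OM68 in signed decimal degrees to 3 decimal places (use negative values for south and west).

39.000, 114.000

Field O=14, M=12: +14·20° lon, +12·10° lat → SW at lon 100°, lat 30°.
Square 6, 8: +6·2° lon, +8·1° lat → SW at lon 112°, lat 38°.
Cell spans 2° lon × 1° lat. NE corner is SW corner plus one full cell.
latitude 39.000, longitude 114.000.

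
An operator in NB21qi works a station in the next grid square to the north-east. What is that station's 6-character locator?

Longitude subsquare q = 16; +1 → 17 = r.
Latitude subsquare i = 8; +1 → 9 = j.

NB21rj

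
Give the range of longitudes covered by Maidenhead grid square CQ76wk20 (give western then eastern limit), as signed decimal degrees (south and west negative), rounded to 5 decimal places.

Field C=2, Q=16: +2·20° lon, +16·10° lat → SW at lon -140°, lat 70°.
Square 7, 6: +7·2° lon, +6·1° lat → SW at lon -126°, lat 76°.
Subsquare w=22, k=10: +22·0.0833333° lon, +10·0.0416667° lat → SW at lon -124.167°, lat 76.4167°.
Extended square 2, 0: +2·0.00833333° lon, +0·0.00416667° lat → SW at lon -124.15°, lat 76.4167°.
Cell spans 0.00833333° lon × 0.00416667° lat.
west -124.15000, east -124.14167.

-124.15000, -124.14167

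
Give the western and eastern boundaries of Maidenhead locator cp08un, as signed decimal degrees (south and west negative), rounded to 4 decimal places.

Field C=2, P=15: +2·20° lon, +15·10° lat → SW at lon -140°, lat 60°.
Square 0, 8: +0·2° lon, +8·1° lat → SW at lon -140°, lat 68°.
Subsquare u=20, n=13: +20·0.0833333° lon, +13·0.0416667° lat → SW at lon -138.333°, lat 68.5417°.
Cell spans 0.0833333° lon × 0.0416667° lat.
west -138.3333, east -138.2500.

-138.3333, -138.2500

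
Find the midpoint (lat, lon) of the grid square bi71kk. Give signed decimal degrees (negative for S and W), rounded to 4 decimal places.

Field B=1, I=8: +1·20° lon, +8·10° lat → SW at lon -160°, lat -10°.
Square 7, 1: +7·2° lon, +1·1° lat → SW at lon -146°, lat -9°.
Subsquare k=10, k=10: +10·0.0833333° lon, +10·0.0416667° lat → SW at lon -145.167°, lat -8.58333°.
Cell spans 0.0833333° lon × 0.0416667° lat. Centre is SW corner plus half of each.
latitude -8.5625, longitude -145.1250.

-8.5625, -145.1250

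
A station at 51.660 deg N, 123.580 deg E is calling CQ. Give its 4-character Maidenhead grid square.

Shift to the Maidenhead origin (180°W, 90°S): lon 303.58, lat 141.66.
Field: lon ⌊303.58/20⌋ = 15 → P; lat ⌊141.66/10⌋ = 14 → O.
Square: lon ⌊3.58/2⌋ = 1; lat ⌊1.66/1⌋ = 1.

PO11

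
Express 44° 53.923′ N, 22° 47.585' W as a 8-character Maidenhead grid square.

HN84ov45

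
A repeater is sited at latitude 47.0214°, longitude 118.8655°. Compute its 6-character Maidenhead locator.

Add 180° to longitude and 90° to latitude: 298.8655, 137.0214.
Field: lon ⌊298.8655/20⌋ = 14 → O; lat ⌊137.0214/10⌋ = 13 → N.
Square: lon ⌊18.8655/2⌋ = 9; lat ⌊7.0214/1⌋ = 7.
Subsquare: lon ⌊0.8655/0.0833333⌋ = 10 → k; lat ⌊0.0214/0.0416667⌋ = 0 → a.

ON97ka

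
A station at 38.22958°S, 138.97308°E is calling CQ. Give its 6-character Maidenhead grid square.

Offset from 180°W / 90°S: lon 318.9731°, lat 51.7704°.
Field: lon ⌊318.9731/20⌋ = 15 → P; lat ⌊51.7704/10⌋ = 5 → F.
Square: lon ⌊18.9731/2⌋ = 9; lat ⌊1.7704/1⌋ = 1.
Subsquare: lon ⌊0.9731/0.0833333⌋ = 11 → l; lat ⌊0.7704/0.0416667⌋ = 18 → s.

PF91ls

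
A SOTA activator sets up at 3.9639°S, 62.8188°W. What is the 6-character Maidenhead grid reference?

Offset from 180°W / 90°S: lon 117.1812°, lat 86.0361°.
Field: 117.1812/20 → 5 → F, 86.0361/10 → 8 → I; chars FI.
Square: 17.1812/2 → 8, 6.0361/1 → 6; chars 86.
Subsquare: 1.1812/0.0833333 → 14 → o, 0.0361/0.0416667 → 0 → a; chars oa.

FI86oa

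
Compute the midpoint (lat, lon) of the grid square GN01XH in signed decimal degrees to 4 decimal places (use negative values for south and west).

41.3125, -58.0417

Field G=6, N=13: +6·20° lon, +13·10° lat → SW at lon -60°, lat 40°.
Square 0, 1: +0·2° lon, +1·1° lat → SW at lon -60°, lat 41°.
Subsquare x=23, h=7: +23·0.0833333° lon, +7·0.0416667° lat → SW at lon -58.0833°, lat 41.2917°.
Cell spans 0.0833333° lon × 0.0416667° lat. Centre is SW corner plus half of each.
latitude 41.3125, longitude -58.0417.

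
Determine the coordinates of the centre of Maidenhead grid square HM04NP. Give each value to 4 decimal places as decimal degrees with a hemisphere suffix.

Field H=7, M=12: +7·20° lon, +12·10° lat → SW at lon -40°, lat 30°.
Square 0, 4: +0·2° lon, +4·1° lat → SW at lon -40°, lat 34°.
Subsquare n=13, p=15: +13·0.0833333° lon, +15·0.0416667° lat → SW at lon -38.9167°, lat 34.625°.
Cell spans 0.0833333° lon × 0.0416667° lat. Centre is SW corner plus half of each.
latitude 34.6458° N, longitude 38.8750° W.

34.6458° N, 38.8750° W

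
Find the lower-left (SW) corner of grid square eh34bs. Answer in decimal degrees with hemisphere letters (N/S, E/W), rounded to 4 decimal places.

Field E=4, H=7: +4·20° lon, +7·10° lat → SW at lon -100°, lat -20°.
Square 3, 4: +3·2° lon, +4·1° lat → SW at lon -94°, lat -16°.
Subsquare b=1, s=18: +1·0.0833333° lon, +18·0.0416667° lat → SW at lon -93.9167°, lat -15.25°.
latitude 15.2500° S, longitude 93.9167° W.

15.2500° S, 93.9167° W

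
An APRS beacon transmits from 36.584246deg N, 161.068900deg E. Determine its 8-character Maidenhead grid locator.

RM06mo80

Offset from 180°W / 90°S: lon 341.06890°, lat 126.58425°.
Field: 341.06890/20 → 17 → R, 126.58425/10 → 12 → M; chars RM.
Square: 1.06890/2 → 0, 6.58425/1 → 6; chars 06.
Subsquare: 1.06890/0.0833333 → 12 → m, 0.58425/0.0416667 → 14 → o; chars mo.
Extended square: 0.06890/0.00833333 → 8, 0.00091/0.00416667 → 0; chars 80.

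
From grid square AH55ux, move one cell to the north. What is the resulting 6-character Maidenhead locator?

AH56ua

Latitude subsquare x = 23; +1 → 24, wraps to 0 = a, carry into square.
Latitude square 5; +1 → 6.
The longitude characters are unchanged.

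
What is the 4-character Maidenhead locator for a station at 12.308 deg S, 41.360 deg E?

LH07

Shift to the Maidenhead origin (180°W, 90°S): lon 221.36, lat 77.69.
Field: lon ⌊221.36/20⌋ = 11 → L; lat ⌊77.69/10⌋ = 7 → H.
Square: lon ⌊1.36/2⌋ = 0; lat ⌊7.69/1⌋ = 7.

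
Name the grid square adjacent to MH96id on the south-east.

Longitude subsquare i = 8; +1 → 9 = j.
Latitude subsquare d = 3; −1 → 2 = c.

MH96jc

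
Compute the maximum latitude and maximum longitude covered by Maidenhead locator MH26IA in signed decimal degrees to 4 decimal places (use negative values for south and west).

Field M=12, H=7: +12·20° lon, +7·10° lat → SW at lon 60°, lat -20°.
Square 2, 6: +2·2° lon, +6·1° lat → SW at lon 64°, lat -14°.
Subsquare i=8, a=0: +8·0.0833333° lon, +0·0.0416667° lat → SW at lon 64.6667°, lat -14°.
Cell spans 0.0833333° lon × 0.0416667° lat. NE corner is SW corner plus one full cell.
latitude -13.9583, longitude 64.7500.

-13.9583, 64.7500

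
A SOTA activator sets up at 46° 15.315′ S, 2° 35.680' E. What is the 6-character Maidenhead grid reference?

JE13hr

Add 180° to longitude and 90° to latitude: 182.5947, 43.7448.
Field: lon ⌊182.5947/20⌋ = 9 → J; lat ⌊43.7448/10⌋ = 4 → E.
Square: lon ⌊2.5947/2⌋ = 1; lat ⌊3.7448/1⌋ = 3.
Subsquare: lon ⌊0.5947/0.0833333⌋ = 7 → h; lat ⌊0.7448/0.0416667⌋ = 17 → r.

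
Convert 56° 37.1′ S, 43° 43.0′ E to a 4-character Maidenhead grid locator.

Offset from 180°W / 90°S: lon 223.72°, lat 33.38°.
Field: lon ⌊223.72/20⌋ = 11 → L; lat ⌊33.38/10⌋ = 3 → D.
Square: lon ⌊3.72/2⌋ = 1; lat ⌊3.38/1⌋ = 3.

LD13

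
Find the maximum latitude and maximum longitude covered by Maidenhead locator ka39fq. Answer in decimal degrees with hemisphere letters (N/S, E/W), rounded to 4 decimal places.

80.2917° S, 26.5000° E

Field K=10, A=0: +10·20° lon, +0·10° lat → SW at lon 20°, lat -90°.
Square 3, 9: +3·2° lon, +9·1° lat → SW at lon 26°, lat -81°.
Subsquare f=5, q=16: +5·0.0833333° lon, +16·0.0416667° lat → SW at lon 26.4167°, lat -80.3333°.
Cell spans 0.0833333° lon × 0.0416667° lat. NE corner is SW corner plus one full cell.
latitude 80.2917° S, longitude 26.5000° E.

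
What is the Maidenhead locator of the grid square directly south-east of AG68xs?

Longitude subsquare x = 23; +1 → 24, wraps to 0 = a, carry into square.
Longitude square 6; +1 → 7.
Latitude subsquare s = 18; −1 → 17 = r.

AG78ar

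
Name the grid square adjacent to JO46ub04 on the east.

JO46ub14

Longitude extended square 0; +1 → 1.
The latitude characters are unchanged.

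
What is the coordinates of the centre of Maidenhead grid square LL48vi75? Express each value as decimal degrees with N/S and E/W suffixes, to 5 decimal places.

Field L=11, L=11: +11·20° lon, +11·10° lat → SW at lon 40°, lat 20°.
Square 4, 8: +4·2° lon, +8·1° lat → SW at lon 48°, lat 28°.
Subsquare v=21, i=8: +21·0.0833333° lon, +8·0.0416667° lat → SW at lon 49.75°, lat 28.3333°.
Extended square 7, 5: +7·0.00833333° lon, +5·0.00416667° lat → SW at lon 49.8083°, lat 28.3542°.
Cell spans 0.00833333° lon × 0.00416667° lat. Centre is SW corner plus half of each.
latitude 28.35625° N, longitude 49.81250° E.

28.35625° N, 49.81250° E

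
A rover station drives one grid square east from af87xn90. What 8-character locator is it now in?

AF97an00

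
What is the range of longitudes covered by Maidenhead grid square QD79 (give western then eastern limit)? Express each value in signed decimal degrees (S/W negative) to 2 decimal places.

Field Q=16, D=3: +16·20° lon, +3·10° lat → SW at lon 140°, lat -60°.
Square 7, 9: +7·2° lon, +9·1° lat → SW at lon 154°, lat -51°.
Cell spans 2° lon × 1° lat.
west 154.00, east 156.00.

154.00, 156.00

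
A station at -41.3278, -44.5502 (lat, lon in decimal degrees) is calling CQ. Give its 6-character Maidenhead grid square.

GE78rq

Offset from 180°W / 90°S: lon 135.4498°, lat 48.6722°.
Field (20°×10°, letters A–R): lon ⌊135.4498/20⌋ = 6 → G; lat ⌊48.6722/10⌋ = 4 → E.
Square (2°×1°, digits 0–9): lon ⌊15.4498/2⌋ = 7; lat ⌊8.6722/1⌋ = 8.
Subsquare (5′×2.5′, letters a–x): lon ⌊1.4498/0.0833333⌋ = 17 → r; lat ⌊0.6722/0.0416667⌋ = 16 → q.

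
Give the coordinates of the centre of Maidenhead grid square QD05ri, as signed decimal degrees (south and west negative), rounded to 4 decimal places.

Field Q=16, D=3: +16·20° lon, +3·10° lat → SW at lon 140°, lat -60°.
Square 0, 5: +0·2° lon, +5·1° lat → SW at lon 140°, lat -55°.
Subsquare r=17, i=8: +17·0.0833333° lon, +8·0.0416667° lat → SW at lon 141.417°, lat -54.6667°.
Cell spans 0.0833333° lon × 0.0416667° lat. Centre is SW corner plus half of each.
latitude -54.6458, longitude 141.4583.

-54.6458, 141.4583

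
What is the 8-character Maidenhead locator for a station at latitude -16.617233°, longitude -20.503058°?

HH93rj91

Offset from 180°W / 90°S: lon 159.49694°, lat 73.38277°.
Field (20°×10°, letters A–R): lon ⌊159.49694/20⌋ = 7 → H; lat ⌊73.38277/10⌋ = 7 → H.
Square (2°×1°, digits 0–9): lon ⌊19.49694/2⌋ = 9; lat ⌊3.38277/1⌋ = 3.
Subsquare (5′×2.5′, letters a–x): lon ⌊1.49694/0.0833333⌋ = 17 → r; lat ⌊0.38277/0.0416667⌋ = 9 → j.
Extended square (30″×15″, digits 0–9): lon ⌊0.08028/0.00833333⌋ = 9; lat ⌊0.00777/0.00416667⌋ = 1.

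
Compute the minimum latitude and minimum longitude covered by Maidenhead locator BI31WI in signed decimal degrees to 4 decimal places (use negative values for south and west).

-8.6667, -152.1667

Field B=1, I=8: +1·20° lon, +8·10° lat → SW at lon -160°, lat -10°.
Square 3, 1: +3·2° lon, +1·1° lat → SW at lon -154°, lat -9°.
Subsquare w=22, i=8: +22·0.0833333° lon, +8·0.0416667° lat → SW at lon -152.167°, lat -8.66667°.
latitude -8.6667, longitude -152.1667.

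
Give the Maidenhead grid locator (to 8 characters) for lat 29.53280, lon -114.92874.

Shift to the Maidenhead origin (180°W, 90°S): lon 65.07126, lat 119.53280.
Field: 65.07126/20 → 3 → D, 119.53280/10 → 11 → L; chars DL.
Square: 5.07126/2 → 2, 9.53280/1 → 9; chars 29.
Subsquare: 1.07126/0.0833333 → 12 → m, 0.53280/0.0416667 → 12 → m; chars mm.
Extended square: 0.07126/0.00833333 → 8, 0.03280/0.00416667 → 7; chars 87.

DL29mm87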